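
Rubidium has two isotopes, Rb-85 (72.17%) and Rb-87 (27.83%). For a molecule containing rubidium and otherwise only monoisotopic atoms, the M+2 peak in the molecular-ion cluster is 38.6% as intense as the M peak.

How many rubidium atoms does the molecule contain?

The M+2/M ratio from n Rb atoms is n · q/p = n · 0.2783/0.7217.
n = 0.386 × 0.7217/0.2783 = 1.00 ≈ 1

1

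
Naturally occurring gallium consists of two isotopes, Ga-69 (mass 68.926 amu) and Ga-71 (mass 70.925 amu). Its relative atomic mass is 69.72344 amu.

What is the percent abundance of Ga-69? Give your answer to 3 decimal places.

Writing the weighted mean with unknown fraction x of Ga-69:
68.926·x + 70.925·(1 − x) = 69.72344
(68.926 − 70.925)·x = 69.72344 − 70.925
x = -1.20156 / -1.999 = 0.60108 → 60.108% Ga-69, 39.892% Ga-71.

60.108%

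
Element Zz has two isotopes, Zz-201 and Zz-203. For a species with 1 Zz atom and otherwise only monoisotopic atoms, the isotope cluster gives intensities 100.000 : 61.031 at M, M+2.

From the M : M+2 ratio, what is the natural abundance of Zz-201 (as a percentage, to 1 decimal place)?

62.1%

If p is the fraction of Zz that is Zz-201, then I(M+2)/I(M) = [C(1,1)·p^0·(1−p)] / p^1 = 1·(1−p)/p = 61.031/100.000 = 0.6103
(1−p)/p = 0.6103/1 = 0.6103  ⇒  p = 1/(1 + 0.6103) = 0.6210
Zz-201: 62.1%, Zz-203: 37.9%.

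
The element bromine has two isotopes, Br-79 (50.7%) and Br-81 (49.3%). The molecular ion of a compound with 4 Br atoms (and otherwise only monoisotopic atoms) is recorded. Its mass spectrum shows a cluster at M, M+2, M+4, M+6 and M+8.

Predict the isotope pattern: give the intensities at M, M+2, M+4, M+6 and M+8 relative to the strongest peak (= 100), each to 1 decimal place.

17.6 : 68.6 : 100.0 : 64.8 : 15.8

Each Br atom is independently Br-79 (p = 0.507) or Br-81 (q = 0.493); the cluster is the binomial expansion (p + q)^4.
P(M) = 0.507^4 = 0.066074
P(M+2) = 4 × 0.507^3 × 0.493^1 = 0.256999
P(M+4) = 6 × 0.507^2 × 0.493^2 = 0.374853
P(M+6) = 4 × 0.507^1 × 0.493^3 = 0.243001
P(M+8) = 0.493^4 = 0.059073
The M+4 peak is largest (0.374853); scaling to 100 gives 17.6 : 68.6 : 100.0 : 64.8 : 15.8.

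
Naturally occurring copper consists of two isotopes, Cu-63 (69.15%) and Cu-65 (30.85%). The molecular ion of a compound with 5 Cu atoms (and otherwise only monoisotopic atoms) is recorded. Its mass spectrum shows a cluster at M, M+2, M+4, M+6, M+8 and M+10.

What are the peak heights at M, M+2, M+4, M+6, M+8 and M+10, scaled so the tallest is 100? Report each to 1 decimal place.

The 5 Cu atoms are independent, so intensities follow the terms of (0.6915 + 0.3085)^5.
P(M) = 0.6915^5 = 0.158111
P(M+2) = 5 × 0.6915^4 × 0.3085^1 = 0.352691
P(M+4) = 10 × 0.6915^3 × 0.3085^2 = 0.314693
P(M+6) = 10 × 0.6915^2 × 0.3085^3 = 0.140394
P(M+8) = 5 × 0.6915^1 × 0.3085^4 = 0.031317
P(M+10) = 0.3085^5 = 0.002794
The M+2 peak is largest (0.352691); scaling to 100 gives 44.8 : 100.0 : 89.2 : 39.8 : 8.9 : 0.8.

44.8 : 100.0 : 89.2 : 39.8 : 8.9 : 0.8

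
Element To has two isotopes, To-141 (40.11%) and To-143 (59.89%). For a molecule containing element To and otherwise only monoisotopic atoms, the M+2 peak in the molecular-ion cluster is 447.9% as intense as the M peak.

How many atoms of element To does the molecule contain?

For n independent To atoms, I(M+2)/I(M) = n · (abundance To-143) / (abundance To-141) = n · 0.5989/0.4011.
n = 4.479 × 0.4011/0.5989 = 3.00 ≈ 3

3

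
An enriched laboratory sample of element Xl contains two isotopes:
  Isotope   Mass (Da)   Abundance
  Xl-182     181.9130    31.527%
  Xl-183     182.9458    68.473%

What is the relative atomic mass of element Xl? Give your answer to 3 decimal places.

Ar = Σ fᵢ·mᵢ = 0.31527 × 181.9130 + 0.68473 × 182.9458
= 57.35171 + 125.26848 = 182.62019 Da

182.620 Da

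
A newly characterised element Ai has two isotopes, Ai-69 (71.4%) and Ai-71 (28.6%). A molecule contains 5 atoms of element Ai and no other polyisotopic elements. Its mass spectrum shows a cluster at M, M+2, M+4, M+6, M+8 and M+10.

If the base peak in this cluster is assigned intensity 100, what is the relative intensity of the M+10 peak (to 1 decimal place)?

Binomial terms of (0.714 + 0.286)^5: M 0.1856, M+2 0.3716, M+4 0.2977, M+6 0.1193, M+8 0.0239, M+10 0.0019 → M+2 is the base peak.
P(M+2) = C(5,1) × 0.714^4 × 0.286^1 = 5 × 0.25989196 × 0.2860 = 0.371646 (base)
P(M+10) = C(5,5) × 0.714^0 × 0.286^5 = 1 × 1.0000 × 0.00191351 = 0.001914
Relative intensity = 0.001914 / 0.371646 × 100 = 0.5

0.5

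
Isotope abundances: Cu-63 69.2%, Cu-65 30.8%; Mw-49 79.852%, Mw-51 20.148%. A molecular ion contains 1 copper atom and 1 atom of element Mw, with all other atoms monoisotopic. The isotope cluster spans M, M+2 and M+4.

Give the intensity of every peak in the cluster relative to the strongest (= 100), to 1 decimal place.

100.0 : 69.7 : 11.2

Copper pattern (n=1): 0.6920 : 0.3080
Element Mw pattern (n=1): 0.79852 : 0.20148
Convolve the two distributions (both contribute in 2-u steps):
  M: 0.6920×0.79852 = 0.552576
  M+2: 0.6920×0.20148 + 0.3080×0.79852 = 0.385368
  M+4: 0.3080×0.20148 = 0.062056
Scale to base peak (0.552576) = 100: 100.0 : 69.7 : 11.2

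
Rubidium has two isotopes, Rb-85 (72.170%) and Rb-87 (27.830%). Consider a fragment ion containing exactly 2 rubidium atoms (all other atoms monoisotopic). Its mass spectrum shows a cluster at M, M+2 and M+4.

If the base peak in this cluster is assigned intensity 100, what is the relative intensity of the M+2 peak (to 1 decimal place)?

Binomial terms of (0.72170 + 0.27830)^2: M 0.5209, M+2 0.4017, M+4 0.0775 → M is the base peak.
P(M) = C(2,0) × 0.72170^2 × 0.27830^0 = 1 × 0.52085089 × 1.0000 = 0.520851 (base)
P(M+2) = C(2,1) × 0.72170^1 × 0.27830^1 = 2 × 0.7217 × 0.2783 = 0.401698
Relative intensity = 0.401698 / 0.520851 × 100 = 77.1

77.1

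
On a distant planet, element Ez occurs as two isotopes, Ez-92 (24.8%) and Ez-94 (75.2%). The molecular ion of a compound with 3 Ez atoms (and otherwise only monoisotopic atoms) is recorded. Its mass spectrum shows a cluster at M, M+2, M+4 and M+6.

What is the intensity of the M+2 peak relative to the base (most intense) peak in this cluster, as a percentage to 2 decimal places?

32.63%

Binomial terms of (0.248 + 0.752)^3: M 0.0153, M+2 0.1388, M+4 0.4207, M+6 0.4253 → M+6 is the base peak.
P(M+6) = C(3,3) × 0.248^0 × 0.752^3 = 1 × 1.0000 × 0.42525901 = 0.425259 (base)
P(M+2) = C(3,1) × 0.248^2 × 0.752^1 = 3 × 0.061504 × 0.7520 = 0.138753
Relative intensity = 0.138753 / 0.425259 × 100 = 32.63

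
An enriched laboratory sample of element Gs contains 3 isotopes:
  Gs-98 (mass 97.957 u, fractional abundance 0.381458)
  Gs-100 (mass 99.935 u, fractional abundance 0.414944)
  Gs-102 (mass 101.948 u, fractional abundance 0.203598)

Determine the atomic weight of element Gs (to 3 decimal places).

The abundance-weighted mean is 0.381458 × 97.957 + 0.414944 × 99.935 + 0.203598 × 101.948
= 37.3665 + 41.4674 + 20.7564 = 99.5903 u

99.590 u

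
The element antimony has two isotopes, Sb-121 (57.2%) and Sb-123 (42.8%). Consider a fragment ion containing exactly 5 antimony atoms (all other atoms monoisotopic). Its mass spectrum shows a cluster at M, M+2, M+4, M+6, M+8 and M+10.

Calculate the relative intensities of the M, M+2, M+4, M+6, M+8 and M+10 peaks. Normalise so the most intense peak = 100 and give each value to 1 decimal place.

17.9 : 66.8 : 100.0 : 74.8 : 28.0 : 4.2

The 5 Sb atoms are independent, so intensities follow the terms of (0.572 + 0.428)^5.
P(M) = 0.572^5 = 0.061232
P(M+2) = 5 × 0.572^4 × 0.428^1 = 0.229086
P(M+4) = 10 × 0.572^3 × 0.428^2 = 0.342827
P(M+6) = 10 × 0.572^2 × 0.428^3 = 0.256521
P(M+8) = 5 × 0.572^1 × 0.428^4 = 0.095971
P(M+10) = 0.428^5 = 0.014362
The M+4 peak is largest (0.342827); scaling to 100 gives 17.9 : 66.8 : 100.0 : 74.8 : 28.0 : 4.2.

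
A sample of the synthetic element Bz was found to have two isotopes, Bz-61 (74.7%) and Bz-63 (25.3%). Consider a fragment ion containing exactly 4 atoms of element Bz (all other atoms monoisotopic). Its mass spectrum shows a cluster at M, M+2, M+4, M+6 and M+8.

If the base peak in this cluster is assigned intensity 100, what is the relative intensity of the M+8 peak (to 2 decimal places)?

0.97

Term probabilities: M 0.3114, M+2 0.4218, M+4 0.2143, M+6 0.0484, M+8 0.0041. Base peak = M+2.
P(M+2) = C(4,1) × 0.747^3 × 0.253^1 = 4 × 0.41683272 × 0.2530 = 0.421835 (base)
P(M+8) = C(4,4) × 0.747^0 × 0.253^4 = 1 × 1.0000 × 0.00409715 = 0.004097
Relative intensity = 0.004097 / 0.421835 × 100 = 0.97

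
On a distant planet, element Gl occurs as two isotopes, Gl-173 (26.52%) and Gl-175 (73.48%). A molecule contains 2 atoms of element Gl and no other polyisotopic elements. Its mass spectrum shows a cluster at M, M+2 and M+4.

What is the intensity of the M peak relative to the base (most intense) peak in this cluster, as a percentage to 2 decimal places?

Binomial terms of (0.2652 + 0.7348)^2: M 0.0703, M+2 0.3897, M+4 0.5399 → M+4 is the base peak.
P(M+4) = C(2,2) × 0.2652^0 × 0.7348^2 = 1 × 1.0000 × 0.53993104 = 0.539931 (base)
P(M) = C(2,0) × 0.2652^2 × 0.7348^0 = 1 × 0.07033104 × 1.0000 = 0.070331
Relative intensity = 0.070331 / 0.539931 × 100 = 13.03

13.03%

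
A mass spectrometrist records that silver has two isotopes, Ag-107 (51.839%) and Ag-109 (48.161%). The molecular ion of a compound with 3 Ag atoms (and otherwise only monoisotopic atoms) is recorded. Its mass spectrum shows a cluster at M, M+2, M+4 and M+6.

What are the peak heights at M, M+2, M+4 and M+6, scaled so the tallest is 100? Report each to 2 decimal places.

Each Ag atom is independently Ag-107 (p = 0.51839) or Ag-109 (q = 0.48161); the cluster is the binomial expansion (p + q)^3.
P(M) = 0.51839^3 = 0.139306
P(M+2) = 3 × 0.51839^2 × 0.48161^1 = 0.388267
P(M+4) = 3 × 0.51839^1 × 0.48161^2 = 0.360719
P(M+6) = 0.48161^3 = 0.111709
The M+2 peak is largest (0.388267); scaling to 100 gives 35.88 : 100.00 : 92.90 : 28.77.

35.88 : 100.00 : 92.90 : 28.77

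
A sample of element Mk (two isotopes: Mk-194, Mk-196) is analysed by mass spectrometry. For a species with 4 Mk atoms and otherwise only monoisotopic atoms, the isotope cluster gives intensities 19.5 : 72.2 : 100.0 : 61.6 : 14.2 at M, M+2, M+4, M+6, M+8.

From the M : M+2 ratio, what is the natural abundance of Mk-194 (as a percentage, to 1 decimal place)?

If p is the fraction of Mk that is Mk-194, then I(M+2)/I(M) = [C(4,1)·p^3·(1−p)] / p^4 = 4·(1−p)/p = 72.2/19.5 = 3.7026
(1−p)/p = 3.7026/4 = 0.9256  ⇒  p = 1/(1 + 0.9256) = 0.5193
Mk-194: 51.9%, Mk-196: 48.1%.

51.9%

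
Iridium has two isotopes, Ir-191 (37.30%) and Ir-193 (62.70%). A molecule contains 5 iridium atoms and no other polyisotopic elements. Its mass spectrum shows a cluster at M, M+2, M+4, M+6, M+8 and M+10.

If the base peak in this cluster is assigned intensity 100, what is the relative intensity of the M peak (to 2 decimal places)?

(0.3730 + 0.6270)^5 gives M 0.0072, M+2 0.0607, M+4 0.2040, M+6 0.3429, M+8 0.2882, M+10 0.0969; the largest is M+6.
P(M+6) = C(5,3) × 0.3730^2 × 0.6270^3 = 10 × 0.139129 × 0.24649188 = 0.342942 (base)
P(M) = C(5,0) × 0.3730^5 × 0.6270^0 = 1 × 0.00722012 × 1.0000 = 0.007220
Relative intensity = 0.007220 / 0.342942 × 100 = 2.11

2.11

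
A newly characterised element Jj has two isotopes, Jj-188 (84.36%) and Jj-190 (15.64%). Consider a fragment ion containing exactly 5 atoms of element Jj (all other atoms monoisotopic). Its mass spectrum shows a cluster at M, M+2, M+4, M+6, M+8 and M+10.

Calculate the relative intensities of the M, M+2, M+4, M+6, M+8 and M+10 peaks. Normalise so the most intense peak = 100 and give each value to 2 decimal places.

100.00 : 92.70 : 34.37 : 6.37 : 0.59 : 0.02

Each Jj atom is independently Jj-188 (p = 0.8436) or Jj-190 (q = 0.1564); the cluster is the binomial expansion (p + q)^5.
P(M) = 0.8436^5 = 0.427251
P(M+2) = 5 × 0.8436^4 × 0.1564^1 = 0.396053
P(M+4) = 10 × 0.8436^3 × 0.1564^2 = 0.146853
P(M+6) = 10 × 0.8436^2 × 0.1564^3 = 0.027226
P(M+8) = 5 × 0.8436^1 × 0.1564^4 = 0.002524
P(M+10) = 0.1564^5 = 0.000094
The M peak is largest (0.427251); scaling to 100 gives 100.00 : 92.70 : 34.37 : 6.37 : 0.59 : 0.02.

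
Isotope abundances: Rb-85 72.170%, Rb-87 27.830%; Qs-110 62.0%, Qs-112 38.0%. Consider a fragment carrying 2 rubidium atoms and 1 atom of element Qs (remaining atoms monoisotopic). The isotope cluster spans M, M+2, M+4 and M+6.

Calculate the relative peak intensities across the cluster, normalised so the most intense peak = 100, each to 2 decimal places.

72.25 : 100.00 : 44.89 : 6.58

Rubidium pattern (n=2): 0.52085089 : 0.40169822 : 0.07745089
Element Qs pattern (n=1): 0.6200 : 0.3800
Convolve the two distributions (both contribute in 2-u steps):
  M: 0.52085089×0.6200 = 0.322928
  M+2: 0.52085089×0.3800 + 0.40169822×0.6200 = 0.446976
  M+4: 0.40169822×0.3800 + 0.07745089×0.6200 = 0.200665
  M+6: 0.07745089×0.3800 = 0.029431
Scale to base peak (0.446976) = 100: 72.25 : 100.00 : 44.89 : 6.58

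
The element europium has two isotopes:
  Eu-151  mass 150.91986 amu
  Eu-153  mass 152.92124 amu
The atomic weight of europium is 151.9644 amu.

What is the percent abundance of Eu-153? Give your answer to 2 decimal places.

52.19%

Writing the weighted mean with unknown fraction x of Eu-151:
150.91986·x + 152.92124·(1 − x) = 151.9644
(150.91986 − 152.92124)·x = 151.9644 − 152.92124
x = -0.95684 / -2.00138 = 0.47809 → 47.81% Eu-151, 52.19% Eu-153.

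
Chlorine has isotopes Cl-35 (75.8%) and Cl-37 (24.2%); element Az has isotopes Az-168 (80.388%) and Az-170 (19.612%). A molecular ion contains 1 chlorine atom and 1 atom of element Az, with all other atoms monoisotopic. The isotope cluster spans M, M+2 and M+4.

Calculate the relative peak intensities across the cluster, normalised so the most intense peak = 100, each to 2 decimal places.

100.00 : 56.32 : 7.79

Chlorine pattern (n=1): 0.7580 : 0.2420
Element Az pattern (n=1): 0.80388 : 0.19612
Convolve the two distributions (both contribute in 2-u steps):
  M: 0.7580×0.80388 = 0.609341
  M+2: 0.7580×0.19612 + 0.2420×0.80388 = 0.343198
  M+4: 0.2420×0.19612 = 0.047461
Scale to base peak (0.609341) = 100: 100.00 : 56.32 : 7.79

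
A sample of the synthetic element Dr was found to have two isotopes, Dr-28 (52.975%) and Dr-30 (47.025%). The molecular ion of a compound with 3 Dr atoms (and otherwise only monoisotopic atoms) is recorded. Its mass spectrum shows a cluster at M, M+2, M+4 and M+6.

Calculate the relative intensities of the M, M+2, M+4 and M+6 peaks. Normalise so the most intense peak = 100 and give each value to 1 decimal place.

37.6 : 100.0 : 88.8 : 26.3

Expanding (0.52975 + 0.47025)^3:
P(M) = 0.52975^3 = 0.148666
P(M+2) = 3 × 0.52975^2 × 0.47025^1 = 0.395906
P(M+4) = 3 × 0.52975^1 × 0.47025^2 = 0.351439
P(M+6) = 0.47025^3 = 0.103989
The M+2 peak is largest (0.395906); scaling to 100 gives 37.6 : 100.0 : 88.8 : 26.3.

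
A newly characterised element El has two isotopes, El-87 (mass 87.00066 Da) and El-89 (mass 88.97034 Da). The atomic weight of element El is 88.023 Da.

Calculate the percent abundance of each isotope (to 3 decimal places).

El-87: 48.096%, El-89: 51.904%

Writing the weighted mean with unknown fraction x of El-87:
87.00066·x + 88.97034·(1 − x) = 88.023
(87.00066 − 88.97034)·x = 88.023 − 88.97034
x = -0.94734 / -1.96968 = 0.48096 → 48.096% El-87, 51.904% El-89.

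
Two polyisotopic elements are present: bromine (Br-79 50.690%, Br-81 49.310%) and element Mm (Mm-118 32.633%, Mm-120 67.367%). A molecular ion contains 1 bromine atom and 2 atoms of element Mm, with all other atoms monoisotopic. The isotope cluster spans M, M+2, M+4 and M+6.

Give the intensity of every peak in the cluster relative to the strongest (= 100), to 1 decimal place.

Bromine pattern (n=1): 0.5069 : 0.4931
Element Mm pattern (n=2): 0.10649127 : 0.43967746 : 0.45383127
Convolve the two distributions (both contribute in 2-u steps):
  M: 0.5069×0.10649127 = 0.053980
  M+2: 0.5069×0.43967746 + 0.4931×0.10649127 = 0.275383
  M+4: 0.5069×0.45383127 + 0.4931×0.43967746 = 0.446852
  M+6: 0.4931×0.45383127 = 0.223784
Scale to base peak (0.446852) = 100: 12.1 : 61.6 : 100.0 : 50.1

12.1 : 61.6 : 100.0 : 50.1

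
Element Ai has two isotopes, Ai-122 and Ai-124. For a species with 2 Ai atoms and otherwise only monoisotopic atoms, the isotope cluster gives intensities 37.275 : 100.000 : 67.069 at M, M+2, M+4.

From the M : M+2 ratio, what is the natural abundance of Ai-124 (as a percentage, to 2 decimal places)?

57.29%

Write p for the Ai-122 fraction. I(M+2)/I(M) = [C(2,1)·p^1·(1−p)] / p^2 = 2·(1−p)/p = 100.000/37.275 = 2.6828
(1−p)/p = 2.6828/2 = 1.3414  ⇒  p = 1/(1 + 1.3414) = 0.4271
Ai-122: 42.71%, Ai-124: 57.29%.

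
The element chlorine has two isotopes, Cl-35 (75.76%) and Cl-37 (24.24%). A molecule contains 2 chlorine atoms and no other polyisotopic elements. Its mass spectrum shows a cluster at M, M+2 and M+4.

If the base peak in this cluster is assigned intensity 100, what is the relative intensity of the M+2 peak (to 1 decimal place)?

64.0

Term probabilities: M 0.5740, M+2 0.3673, M+4 0.0588. Base peak = M.
P(M) = C(2,0) × 0.7576^2 × 0.2424^0 = 1 × 0.57395776 × 1.0000 = 0.573958 (base)
P(M+2) = C(2,1) × 0.7576^1 × 0.2424^1 = 2 × 0.7576 × 0.2424 = 0.367284
Relative intensity = 0.367284 / 0.573958 × 100 = 64.0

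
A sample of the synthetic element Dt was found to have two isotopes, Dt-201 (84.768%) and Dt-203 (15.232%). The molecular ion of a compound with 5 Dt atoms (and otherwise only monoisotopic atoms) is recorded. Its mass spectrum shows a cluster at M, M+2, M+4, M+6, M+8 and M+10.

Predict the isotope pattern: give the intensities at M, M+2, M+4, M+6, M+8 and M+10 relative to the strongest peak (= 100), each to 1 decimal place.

100.0 : 89.8 : 32.3 : 5.8 : 0.5 : 0.0

Each Dt atom is independently Dt-201 (p = 0.84768) or Dt-203 (q = 0.15232); the cluster is the binomial expansion (p + q)^5.
P(M) = 0.84768^5 = 0.437683
P(M+2) = 5 × 0.84768^4 × 0.15232^1 = 0.393237
P(M+4) = 10 × 0.84768^3 × 0.15232^2 = 0.141322
P(M+6) = 10 × 0.84768^2 × 0.15232^3 = 0.025394
P(M+8) = 5 × 0.84768^1 × 0.15232^4 = 0.002282
P(M+10) = 0.15232^5 = 0.000082
The M peak is largest (0.437683); scaling to 100 gives 100.0 : 89.8 : 32.3 : 5.8 : 0.5 : 0.0.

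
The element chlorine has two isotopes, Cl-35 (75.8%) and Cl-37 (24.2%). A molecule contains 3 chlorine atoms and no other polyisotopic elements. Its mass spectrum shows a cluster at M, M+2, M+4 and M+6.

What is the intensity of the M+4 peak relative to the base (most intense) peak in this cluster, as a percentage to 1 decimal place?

Binomial terms of (0.758 + 0.242)^3: M 0.4355, M+2 0.4171, M+4 0.1332, M+6 0.0142 → M is the base peak.
P(M) = C(3,0) × 0.758^3 × 0.242^0 = 1 × 0.43551951 × 1.0000 = 0.435520 (base)
P(M+4) = C(3,2) × 0.758^1 × 0.242^2 = 3 × 0.7580 × 0.058564 = 0.133175
Relative intensity = 0.133175 / 0.435520 × 100 = 30.6

30.6%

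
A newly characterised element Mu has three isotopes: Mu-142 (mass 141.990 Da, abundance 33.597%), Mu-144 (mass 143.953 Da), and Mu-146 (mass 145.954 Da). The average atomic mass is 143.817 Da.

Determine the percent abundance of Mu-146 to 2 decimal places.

The remaining 66.403% is split between Mu-144 (fraction x) and Mu-146 (fraction 0.66403 − x).
Substituting: 143.953x + 145.954(0.66403 − x) = 96.1126197
(143.953 − 145.954)x = -0.80521492  ⇒  x = 0.40241, y = 0.26162
Mu-144: 40.24%, Mu-146: 26.16%.

26.16%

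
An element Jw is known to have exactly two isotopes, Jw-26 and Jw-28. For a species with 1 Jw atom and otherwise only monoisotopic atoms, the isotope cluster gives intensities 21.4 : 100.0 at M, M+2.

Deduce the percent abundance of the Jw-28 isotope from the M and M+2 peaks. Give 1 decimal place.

82.4%

Let p = fractional abundance of Jw-26. I(M+2)/I(M) = [C(1,1)·p^0·(1−p)] / p^1 = 1·(1−p)/p = 100.0/21.4 = 4.6729
(1−p)/p = 4.6729/1 = 4.6729  ⇒  p = 1/(1 + 4.6729) = 0.1763
Jw-26: 17.6%, Jw-28: 82.4%.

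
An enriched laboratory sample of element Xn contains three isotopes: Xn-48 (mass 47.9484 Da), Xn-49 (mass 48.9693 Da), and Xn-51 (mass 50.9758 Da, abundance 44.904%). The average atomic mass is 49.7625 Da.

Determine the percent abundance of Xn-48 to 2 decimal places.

Let x and y be the fractions of Xn-48 and Xn-49. Then x + y = 1 − 0.44904 = 0.55096 and 47.9484x + 48.9693y = 49.7625 − 0.44904×50.9758 = 26.872326768.
Substituting: 47.9484x + 48.9693(0.55096 − x) = 26.872326768
(47.9484 − 48.9693)x = -0.10779876  ⇒  x = 0.10559, y = 0.44537
Xn-48: 10.56%, Xn-49: 44.54%.

10.56%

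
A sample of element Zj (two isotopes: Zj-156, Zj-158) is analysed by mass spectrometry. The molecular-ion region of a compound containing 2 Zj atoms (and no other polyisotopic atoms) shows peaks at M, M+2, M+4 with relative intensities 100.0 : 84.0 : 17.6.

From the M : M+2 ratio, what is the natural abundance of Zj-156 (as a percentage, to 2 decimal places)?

70.42%

Let p = fractional abundance of Zj-156. I(M+2)/I(M) = [C(2,1)·p^1·(1−p)] / p^2 = 2·(1−p)/p = 84.0/100.0 = 0.8400
(1−p)/p = 0.8400/2 = 0.4200  ⇒  p = 1/(1 + 0.4200) = 0.7042
Zj-156: 70.42%, Zj-158: 29.58%.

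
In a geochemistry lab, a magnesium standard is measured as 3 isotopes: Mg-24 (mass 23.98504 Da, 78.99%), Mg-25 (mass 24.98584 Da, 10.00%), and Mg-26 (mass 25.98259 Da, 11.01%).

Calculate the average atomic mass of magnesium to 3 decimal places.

24.305 Da

Weight each isotope mass by its fractional abundance: 0.7899 × 23.98504 + 0.1000 × 24.98584 + 0.1101 × 25.98259
= 18.945783 + 2.498584 + 2.860683 = 24.305050 Da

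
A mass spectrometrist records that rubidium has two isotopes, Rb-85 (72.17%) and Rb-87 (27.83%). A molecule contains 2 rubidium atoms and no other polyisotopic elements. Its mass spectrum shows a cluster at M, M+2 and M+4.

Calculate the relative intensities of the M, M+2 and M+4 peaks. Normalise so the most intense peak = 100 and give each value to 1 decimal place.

100.0 : 77.1 : 14.9

Each Rb atom is independently Rb-85 (p = 0.7217) or Rb-87 (q = 0.2783); the cluster is the binomial expansion (p + q)^2.
P(M) = 0.7217^2 = 0.520851
P(M+2) = 2 × 0.7217^1 × 0.2783^1 = 0.401698
P(M+4) = 0.2783^2 = 0.077451
The M peak is largest (0.520851); scaling to 100 gives 100.0 : 77.1 : 14.9.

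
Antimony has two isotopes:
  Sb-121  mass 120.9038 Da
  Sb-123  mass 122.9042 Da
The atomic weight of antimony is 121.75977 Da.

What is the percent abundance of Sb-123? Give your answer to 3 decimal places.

Writing the weighted mean with unknown fraction x of Sb-121:
120.9038·x + 122.9042·(1 − x) = 121.75977
(120.9038 − 122.9042)·x = 121.75977 − 122.9042
x = -1.14443 / -2.0004 = 0.57210 → 57.210% Sb-121, 42.790% Sb-123.

42.790%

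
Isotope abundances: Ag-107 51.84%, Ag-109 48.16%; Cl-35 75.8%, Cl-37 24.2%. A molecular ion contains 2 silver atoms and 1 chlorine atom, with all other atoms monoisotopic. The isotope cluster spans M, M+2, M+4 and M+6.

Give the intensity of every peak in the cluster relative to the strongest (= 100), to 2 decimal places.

Silver pattern (n=2): 0.26873856 : 0.49932288 : 0.23193856
Chlorine pattern (n=1): 0.7580 : 0.2420
Convolve the two distributions (both contribute in 2-u steps):
  M: 0.26873856×0.7580 = 0.203704
  M+2: 0.26873856×0.2420 + 0.49932288×0.7580 = 0.443521
  M+4: 0.49932288×0.2420 + 0.23193856×0.7580 = 0.296646
  M+6: 0.23193856×0.2420 = 0.056129
Scale to base peak (0.443521) = 100: 45.93 : 100.00 : 66.88 : 12.66

45.93 : 100.00 : 66.88 : 12.66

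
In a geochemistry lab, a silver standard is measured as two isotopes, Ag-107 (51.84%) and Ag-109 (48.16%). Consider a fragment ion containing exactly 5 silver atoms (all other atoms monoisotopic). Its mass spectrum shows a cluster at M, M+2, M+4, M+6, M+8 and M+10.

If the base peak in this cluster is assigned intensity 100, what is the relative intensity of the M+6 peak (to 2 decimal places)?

Binomial terms of (0.5184 + 0.4816)^5: M 0.0374, M+2 0.1739, M+4 0.3231, M+6 0.3002, M+8 0.1394, M+10 0.0259 → M+4 is the base peak.
P(M+4) = C(5,2) × 0.5184^3 × 0.4816^2 = 10 × 0.13931407 × 0.23193856 = 0.323123 (base)
P(M+6) = C(5,3) × 0.5184^2 × 0.4816^3 = 10 × 0.26873856 × 0.11170161 = 0.300185
Relative intensity = 0.300185 / 0.323123 × 100 = 92.90

92.90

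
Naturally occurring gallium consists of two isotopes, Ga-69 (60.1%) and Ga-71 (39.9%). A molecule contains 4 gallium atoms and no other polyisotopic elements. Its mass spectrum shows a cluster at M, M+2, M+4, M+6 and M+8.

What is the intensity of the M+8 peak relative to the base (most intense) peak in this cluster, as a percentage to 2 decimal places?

7.32%

(0.601 + 0.399)^4 gives M 0.1305, M+2 0.3465, M+4 0.3450, M+6 0.1527, M+8 0.0253; the largest is M+2.
P(M+2) = C(4,1) × 0.601^3 × 0.399^1 = 4 × 0.2170818 × 0.3990 = 0.346463 (base)
P(M+8) = C(4,4) × 0.601^0 × 0.399^4 = 1 × 1.0000 × 0.02534496 = 0.025345
Relative intensity = 0.025345 / 0.346463 × 100 = 7.32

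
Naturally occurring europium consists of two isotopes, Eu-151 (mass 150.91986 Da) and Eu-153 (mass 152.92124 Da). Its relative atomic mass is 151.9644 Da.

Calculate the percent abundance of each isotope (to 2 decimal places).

Eu-151: 47.81%, Eu-153: 52.19%

Writing the weighted mean with unknown fraction x of Eu-151:
150.91986·x + 152.92124·(1 − x) = 151.9644
(150.91986 − 152.92124)·x = 151.9644 − 152.92124
x = -0.95684 / -2.00138 = 0.47809 → 47.81% Eu-151, 52.19% Eu-153.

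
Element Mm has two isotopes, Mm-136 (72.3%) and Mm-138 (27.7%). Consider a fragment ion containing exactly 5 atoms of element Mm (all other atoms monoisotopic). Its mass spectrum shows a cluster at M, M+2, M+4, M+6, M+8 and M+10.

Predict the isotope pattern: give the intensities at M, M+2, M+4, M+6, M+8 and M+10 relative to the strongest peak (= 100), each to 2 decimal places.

Each Mm atom is independently Mm-136 (p = 0.723) or Mm-138 (q = 0.277); the cluster is the binomial expansion (p + q)^5.
P(M) = 0.723^5 = 0.197557
P(M+2) = 5 × 0.723^4 × 0.277^1 = 0.378445
P(M+4) = 10 × 0.723^3 × 0.277^2 = 0.289984
P(M+6) = 10 × 0.723^2 × 0.277^3 = 0.111100
P(M+8) = 5 × 0.723^1 × 0.277^4 = 0.021283
P(M+10) = 0.277^5 = 0.001631
The M+2 peak is largest (0.378445); scaling to 100 gives 52.20 : 100.00 : 76.63 : 29.36 : 5.62 : 0.43.

52.20 : 100.00 : 76.63 : 29.36 : 5.62 : 0.43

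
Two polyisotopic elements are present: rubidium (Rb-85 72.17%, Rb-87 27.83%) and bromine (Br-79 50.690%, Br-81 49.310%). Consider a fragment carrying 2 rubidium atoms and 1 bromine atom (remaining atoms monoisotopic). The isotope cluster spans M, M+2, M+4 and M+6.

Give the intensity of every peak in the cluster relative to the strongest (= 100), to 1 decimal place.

Rubidium pattern (n=2): 0.52085089 : 0.40169822 : 0.07745089
Bromine pattern (n=1): 0.5069 : 0.4931
Convolve the two distributions (both contribute in 2-u steps):
  M: 0.52085089×0.5069 = 0.264019
  M+2: 0.52085089×0.4931 + 0.40169822×0.5069 = 0.460452
  M+4: 0.40169822×0.4931 + 0.07745089×0.5069 = 0.237337
  M+6: 0.07745089×0.4931 = 0.038191
Scale to base peak (0.460452) = 100: 57.3 : 100.0 : 51.5 : 8.3

57.3 : 100.0 : 51.5 : 8.3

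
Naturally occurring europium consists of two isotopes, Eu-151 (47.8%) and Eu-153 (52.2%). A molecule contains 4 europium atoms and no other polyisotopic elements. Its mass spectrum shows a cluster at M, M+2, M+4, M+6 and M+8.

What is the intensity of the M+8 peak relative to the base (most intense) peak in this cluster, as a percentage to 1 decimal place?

(0.478 + 0.522)^4 gives M 0.0522, M+2 0.2280, M+4 0.3735, M+6 0.2720, M+8 0.0742; the largest is M+4.
P(M+4) = C(4,2) × 0.478^2 × 0.522^2 = 6 × 0.228484 × 0.272484 = 0.373549 (base)
P(M+8) = C(4,4) × 0.478^0 × 0.522^4 = 1 × 1.0000 × 0.07424753 = 0.074248
Relative intensity = 0.074248 / 0.373549 × 100 = 19.9

19.9%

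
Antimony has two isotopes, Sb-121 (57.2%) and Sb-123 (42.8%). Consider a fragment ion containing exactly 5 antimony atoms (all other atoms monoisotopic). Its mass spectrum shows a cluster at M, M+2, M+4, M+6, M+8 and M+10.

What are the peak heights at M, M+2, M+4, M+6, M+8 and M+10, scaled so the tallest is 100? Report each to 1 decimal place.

17.9 : 66.8 : 100.0 : 74.8 : 28.0 : 4.2

Expanding (0.572 + 0.428)^5:
P(M) = 0.572^5 = 0.061232
P(M+2) = 5 × 0.572^4 × 0.428^1 = 0.229086
P(M+4) = 10 × 0.572^3 × 0.428^2 = 0.342827
P(M+6) = 10 × 0.572^2 × 0.428^3 = 0.256521
P(M+8) = 5 × 0.572^1 × 0.428^4 = 0.095971
P(M+10) = 0.428^5 = 0.014362
The M+4 peak is largest (0.342827); scaling to 100 gives 17.9 : 66.8 : 100.0 : 74.8 : 28.0 : 4.2.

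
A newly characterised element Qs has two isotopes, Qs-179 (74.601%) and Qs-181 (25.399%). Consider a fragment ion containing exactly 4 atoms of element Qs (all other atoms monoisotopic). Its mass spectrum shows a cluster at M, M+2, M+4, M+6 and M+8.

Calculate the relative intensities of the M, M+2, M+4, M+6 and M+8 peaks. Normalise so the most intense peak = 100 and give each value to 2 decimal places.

73.43 : 100.00 : 51.07 : 11.59 : 0.99

Each Qs atom is independently Qs-179 (p = 0.74601) or Qs-181 (q = 0.25399); the cluster is the binomial expansion (p + q)^4.
P(M) = 0.74601^4 = 0.309727
P(M+2) = 4 × 0.74601^3 × 0.25399^1 = 0.421804
P(M+4) = 6 × 0.74601^2 × 0.25399^2 = 0.215414
P(M+6) = 4 × 0.74601^1 × 0.25399^3 = 0.048894
P(M+8) = 0.25399^4 = 0.004162
The M+2 peak is largest (0.421804); scaling to 100 gives 73.43 : 100.00 : 51.07 : 11.59 : 0.99.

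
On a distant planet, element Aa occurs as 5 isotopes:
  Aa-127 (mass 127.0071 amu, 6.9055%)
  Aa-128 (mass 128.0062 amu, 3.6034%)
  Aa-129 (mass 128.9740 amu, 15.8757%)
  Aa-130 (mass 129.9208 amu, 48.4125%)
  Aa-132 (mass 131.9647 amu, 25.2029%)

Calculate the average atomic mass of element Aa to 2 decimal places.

Average mass = Σ (abundance × isotope mass) = 0.069055 × 127.0071 + 0.036034 × 128.0062 + 0.158757 × 128.9740 + 0.484125 × 129.9208 + 0.252029 × 131.9647
= 8.77048 + 4.61258 + 20.47553 + 62.89791 + 33.25893 = 130.01543 amu

130.02 amu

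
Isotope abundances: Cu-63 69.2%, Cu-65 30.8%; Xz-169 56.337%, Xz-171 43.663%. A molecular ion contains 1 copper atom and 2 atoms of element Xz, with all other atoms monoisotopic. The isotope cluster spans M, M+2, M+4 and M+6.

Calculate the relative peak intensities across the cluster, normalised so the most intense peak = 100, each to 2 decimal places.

50.12 : 100.00 : 64.69 : 13.40

Copper pattern (n=1): 0.6920 : 0.3080
Element Xz pattern (n=2): 0.31738576 : 0.49196849 : 0.19064576
Convolve the two distributions (both contribute in 2-u steps):
  M: 0.6920×0.31738576 = 0.219631
  M+2: 0.6920×0.49196849 + 0.3080×0.31738576 = 0.438197
  M+4: 0.6920×0.19064576 + 0.3080×0.49196849 = 0.283453
  M+6: 0.3080×0.19064576 = 0.058719
Scale to base peak (0.438197) = 100: 50.12 : 100.00 : 64.69 : 13.40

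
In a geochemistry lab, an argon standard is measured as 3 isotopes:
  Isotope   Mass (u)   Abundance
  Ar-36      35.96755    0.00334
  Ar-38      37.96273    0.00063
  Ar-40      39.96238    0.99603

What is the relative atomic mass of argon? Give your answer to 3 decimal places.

39.948 u

Ar = Σ fᵢ·mᵢ = 0.00334 × 35.96755 + 0.00063 × 37.96273 + 0.99603 × 39.96238
= 0.120132 + 0.023917 + 39.803729 = 39.947778 u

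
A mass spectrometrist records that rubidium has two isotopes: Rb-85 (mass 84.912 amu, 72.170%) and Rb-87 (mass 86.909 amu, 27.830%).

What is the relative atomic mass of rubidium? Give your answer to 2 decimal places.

Ar = Σ fᵢ·mᵢ = 0.72170 × 84.912 + 0.27830 × 86.909
= 61.2810 + 24.1868 = 85.4678 amu

85.47 amu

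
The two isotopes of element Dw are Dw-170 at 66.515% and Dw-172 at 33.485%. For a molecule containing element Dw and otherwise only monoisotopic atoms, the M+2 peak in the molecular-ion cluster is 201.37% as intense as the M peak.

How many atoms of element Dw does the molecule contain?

For n independent Dw atoms, I(M+2)/I(M) = n · (abundance Dw-172) / (abundance Dw-170) = n · 0.33485/0.66515.
n = 2.0137 × 0.66515/0.33485 = 4.00 ≈ 4

4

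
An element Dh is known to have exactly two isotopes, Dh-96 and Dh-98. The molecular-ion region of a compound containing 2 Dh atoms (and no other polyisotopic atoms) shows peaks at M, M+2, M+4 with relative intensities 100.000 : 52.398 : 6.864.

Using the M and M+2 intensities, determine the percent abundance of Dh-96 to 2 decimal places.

Write p for the Dh-96 fraction. I(M+2)/I(M) = [C(2,1)·p^1·(1−p)] / p^2 = 2·(1−p)/p = 52.398/100.000 = 0.5240
(1−p)/p = 0.5240/2 = 0.2620  ⇒  p = 1/(1 + 0.2620) = 0.7924
Dh-96: 79.24%, Dh-98: 20.76%.

79.24%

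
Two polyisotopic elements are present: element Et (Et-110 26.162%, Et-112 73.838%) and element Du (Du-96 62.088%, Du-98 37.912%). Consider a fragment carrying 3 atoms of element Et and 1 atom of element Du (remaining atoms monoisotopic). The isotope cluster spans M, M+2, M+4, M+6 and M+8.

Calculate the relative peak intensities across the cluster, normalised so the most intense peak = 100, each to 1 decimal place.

2.7 : 24.5 : 78.4 : 100.0 : 37.0

Element Et pattern (n=3): 0.01790659 : 0.15161531 : 0.42790962 : 0.40256849
Element Du pattern (n=1): 0.62088 : 0.37912
Convolve the two distributions (both contribute in 2-u steps):
  M: 0.01790659×0.62088 = 0.011118
  M+2: 0.01790659×0.37912 + 0.15161531×0.62088 = 0.100924
  M+4: 0.15161531×0.37912 + 0.42790962×0.62088 = 0.323161
  M+6: 0.42790962×0.37912 + 0.40256849×0.62088 = 0.412176
  M+8: 0.40256849×0.37912 = 0.152622
Scale to base peak (0.412176) = 100: 2.7 : 24.5 : 78.4 : 100.0 : 37.0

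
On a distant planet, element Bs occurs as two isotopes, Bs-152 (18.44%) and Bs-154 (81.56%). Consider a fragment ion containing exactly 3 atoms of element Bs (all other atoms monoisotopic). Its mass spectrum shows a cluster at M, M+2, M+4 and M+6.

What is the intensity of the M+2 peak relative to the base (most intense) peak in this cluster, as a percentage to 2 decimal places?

Binomial terms of (0.1844 + 0.8156)^3: M 0.0063, M+2 0.0832, M+4 0.3680, M+6 0.5425 → M+6 is the base peak.
P(M+6) = C(3,3) × 0.1844^0 × 0.8156^3 = 1 × 1.0000 × 0.54253986 = 0.542540 (base)
P(M+2) = C(3,1) × 0.1844^2 × 0.8156^1 = 3 × 0.03400336 × 0.8156 = 0.083199
Relative intensity = 0.083199 / 0.542540 × 100 = 15.34

15.34%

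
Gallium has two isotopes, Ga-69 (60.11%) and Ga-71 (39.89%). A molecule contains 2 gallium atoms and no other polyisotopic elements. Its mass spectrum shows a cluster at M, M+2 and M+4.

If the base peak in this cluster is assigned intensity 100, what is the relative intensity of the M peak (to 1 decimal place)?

75.3

(0.6011 + 0.3989)^2 gives M 0.3613, M+2 0.4796, M+4 0.1591; the largest is M+2.
P(M+2) = C(2,1) × 0.6011^1 × 0.3989^1 = 2 × 0.6011 × 0.3989 = 0.479558 (base)
P(M) = C(2,0) × 0.6011^2 × 0.3989^0 = 1 × 0.36132121 × 1.0000 = 0.361321
Relative intensity = 0.361321 / 0.479558 × 100 = 75.3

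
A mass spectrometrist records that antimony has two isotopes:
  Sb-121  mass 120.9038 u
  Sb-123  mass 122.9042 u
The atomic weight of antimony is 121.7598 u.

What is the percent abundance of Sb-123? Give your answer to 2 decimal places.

With x = fraction of Sb-121 (so Sb-123 is 1 − x):
120.9038·x + 122.9042·(1 − x) = 121.7598
(120.9038 − 122.9042)·x = 121.7598 − 122.9042
x = -1.1444 / -2.0004 = 0.57209 → 57.21% Sb-121, 42.79% Sb-123.

42.79%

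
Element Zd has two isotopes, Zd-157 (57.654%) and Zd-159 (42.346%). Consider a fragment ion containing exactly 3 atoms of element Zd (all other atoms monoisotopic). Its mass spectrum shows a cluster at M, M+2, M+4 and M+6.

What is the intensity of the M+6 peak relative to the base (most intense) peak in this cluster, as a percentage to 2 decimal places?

17.98%

Term probabilities: M 0.1916, M+2 0.4223, M+4 0.3102, M+6 0.0759. Base peak = M+2.
P(M+2) = C(3,1) × 0.57654^2 × 0.42346^1 = 3 × 0.33239837 × 0.42346 = 0.422272 (base)
P(M+6) = C(3,3) × 0.57654^0 × 0.42346^3 = 1 × 1.0000 × 0.07593416 = 0.075934
Relative intensity = 0.075934 / 0.422272 × 100 = 17.98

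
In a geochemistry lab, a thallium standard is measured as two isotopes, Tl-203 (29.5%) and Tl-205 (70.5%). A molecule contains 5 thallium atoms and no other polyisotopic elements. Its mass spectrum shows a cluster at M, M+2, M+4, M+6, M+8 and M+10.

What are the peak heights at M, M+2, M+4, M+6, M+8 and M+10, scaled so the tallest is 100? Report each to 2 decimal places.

Each Tl atom is independently Tl-203 (p = 0.295) or Tl-205 (q = 0.705); the cluster is the binomial expansion (p + q)^5.
P(M) = 0.295^5 = 0.002234
P(M+2) = 5 × 0.295^4 × 0.705^1 = 0.026696
P(M+4) = 10 × 0.295^3 × 0.705^2 = 0.127598
P(M+6) = 10 × 0.295^2 × 0.705^3 = 0.304938
P(M+8) = 5 × 0.295^1 × 0.705^4 = 0.364375
P(M+10) = 0.705^5 = 0.174159
The M+8 peak is largest (0.364375); scaling to 100 gives 0.61 : 7.33 : 35.02 : 83.69 : 100.00 : 47.80.

0.61 : 7.33 : 35.02 : 83.69 : 100.00 : 47.80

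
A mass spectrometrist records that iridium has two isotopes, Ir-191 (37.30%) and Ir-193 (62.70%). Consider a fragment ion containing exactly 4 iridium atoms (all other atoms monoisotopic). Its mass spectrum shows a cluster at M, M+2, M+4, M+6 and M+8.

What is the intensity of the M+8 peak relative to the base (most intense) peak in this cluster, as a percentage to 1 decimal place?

(0.3730 + 0.6270)^4 gives M 0.0194, M+2 0.1302, M+4 0.3282, M+6 0.3678, M+8 0.1546; the largest is M+6.
P(M+6) = C(4,3) × 0.3730^1 × 0.6270^3 = 4 × 0.3730 × 0.24649188 = 0.367766 (base)
P(M+8) = C(4,4) × 0.3730^0 × 0.6270^4 = 1 × 1.0000 × 0.15455041 = 0.154550
Relative intensity = 0.154550 / 0.367766 × 100 = 42.0

42.0%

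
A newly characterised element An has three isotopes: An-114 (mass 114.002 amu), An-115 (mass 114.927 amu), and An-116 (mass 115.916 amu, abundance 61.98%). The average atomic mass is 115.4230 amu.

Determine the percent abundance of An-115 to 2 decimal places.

25.37%

Let x and y be the fractions of An-114 and An-115. Then x + y = 1 − 0.6198 = 0.3802 and 114.002x + 114.927y = 115.4230 − 0.6198×115.916 = 43.5782632.
Substituting: 114.002x + 114.927(0.3802 − x) = 43.5782632
(114.002 − 114.927)x = -0.1169822  ⇒  x = 0.12647, y = 0.25373
An-114: 12.65%, An-115: 25.37%.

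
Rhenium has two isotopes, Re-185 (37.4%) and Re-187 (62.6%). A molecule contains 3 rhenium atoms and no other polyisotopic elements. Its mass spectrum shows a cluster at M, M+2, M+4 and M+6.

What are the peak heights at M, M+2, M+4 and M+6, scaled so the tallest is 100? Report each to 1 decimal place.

11.9 : 59.7 : 100.0 : 55.8

Each Re atom is independently Re-185 (p = 0.374) or Re-187 (q = 0.626); the cluster is the binomial expansion (p + q)^3.
P(M) = 0.374^3 = 0.052314
P(M+2) = 3 × 0.374^2 × 0.626^1 = 0.262687
P(M+4) = 3 × 0.374^1 × 0.626^2 = 0.439685
P(M+6) = 0.626^3 = 0.245314
The M+4 peak is largest (0.439685); scaling to 100 gives 11.9 : 59.7 : 100.0 : 55.8.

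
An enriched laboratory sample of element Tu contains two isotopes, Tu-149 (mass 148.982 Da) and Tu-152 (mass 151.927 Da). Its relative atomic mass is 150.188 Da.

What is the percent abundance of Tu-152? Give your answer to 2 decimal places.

Writing the weighted mean with unknown fraction x of Tu-149:
148.982·x + 151.927·(1 − x) = 150.188
(148.982 − 151.927)·x = 150.188 − 151.927
x = -1.739 / -2.945 = 0.59049 → 59.05% Tu-149, 40.95% Tu-152.

40.95%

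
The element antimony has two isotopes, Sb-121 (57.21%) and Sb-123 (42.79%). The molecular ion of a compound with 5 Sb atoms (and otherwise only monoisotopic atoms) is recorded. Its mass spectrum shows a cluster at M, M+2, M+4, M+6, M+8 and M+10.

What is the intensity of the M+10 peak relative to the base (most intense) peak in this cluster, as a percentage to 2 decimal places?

Binomial terms of (0.5721 + 0.4279)^5: M 0.0613, M+2 0.2292, M+4 0.3428, M+6 0.2564, M+8 0.0959, M+10 0.0143 → M+4 is the base peak.
P(M+4) = C(5,2) × 0.5721^3 × 0.4279^2 = 10 × 0.18724742 × 0.18309841 = 0.342847 (base)
P(M+10) = C(5,5) × 0.5721^0 × 0.4279^5 = 1 × 1.0000 × 0.01434536 = 0.014345
Relative intensity = 0.014345 / 0.342847 × 100 = 4.18

4.18%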